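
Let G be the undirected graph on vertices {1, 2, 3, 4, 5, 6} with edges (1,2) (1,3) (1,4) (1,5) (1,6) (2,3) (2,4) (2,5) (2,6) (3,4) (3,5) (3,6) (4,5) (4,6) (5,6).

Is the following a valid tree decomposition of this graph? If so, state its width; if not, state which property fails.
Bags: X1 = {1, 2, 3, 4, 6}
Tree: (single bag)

No — vertex 5 appears in no bag.

A tree decomposition must satisfy three properties: every vertex lies in some bag; for every edge, both endpoints lie together in some bag; and for every vertex, the bags containing it form a connected subtree. Here vertex 5 appears in no bag, so the decomposition is invalid.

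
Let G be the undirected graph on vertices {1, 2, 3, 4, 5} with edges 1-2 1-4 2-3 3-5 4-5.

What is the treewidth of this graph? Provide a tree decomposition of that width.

The largest bag has 3 vertices, giving width 2; this decomposition certifies tw(G) ≤ 2. Since 5–4–1–2–3–5 is a cycle in G, G is not acyclic. Forests are exactly the graphs of treewidth ≤ 1, so tw(G) ≥ 2. Combining the bounds, tw(G) = 2.

Treewidth 2.
One optimal decomposition is:
Bags: B1 = {1, 4, 5}  B2 = {1, 2, 5}  B3 = {2, 3, 5}
Tree: B1–B2, B2–B3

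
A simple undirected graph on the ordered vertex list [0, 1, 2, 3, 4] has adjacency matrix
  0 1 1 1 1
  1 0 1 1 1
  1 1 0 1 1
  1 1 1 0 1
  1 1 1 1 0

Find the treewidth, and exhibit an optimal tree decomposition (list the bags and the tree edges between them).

Treewidth 4.
One optimal decomposition is:
Bags: B1 = {0, 1, 2, 3, 4}
Tree: (single bag)

A single bag containing all 5 vertices is trivially a valid decomposition of width 4. On the other hand G contains the 5-clique {0, 1, 2, 3, 4}. A clique must lie in a single bag of any decomposition, so no decomposition can have width below 4. The upper and lower bounds meet at 4, so that is the treewidth.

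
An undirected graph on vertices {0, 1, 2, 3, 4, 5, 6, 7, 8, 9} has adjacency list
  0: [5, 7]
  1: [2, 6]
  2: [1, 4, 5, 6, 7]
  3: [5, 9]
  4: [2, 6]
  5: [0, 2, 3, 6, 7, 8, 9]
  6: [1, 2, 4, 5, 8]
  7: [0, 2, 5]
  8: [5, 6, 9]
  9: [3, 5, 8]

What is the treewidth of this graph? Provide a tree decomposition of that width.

Treewidth 2.
One optimal decomposition is:
Bags: B1 = {2, 5, 7}  B2 = {2, 5, 6}  B3 = {5, 6, 8}  B4 = {2, 4, 6}  B5 = {1, 2, 6}  B6 = {5, 8, 9}  B7 = {3, 5, 9}  B8 = {0, 5, 7}
Tree: B1–B2, B2–B3, B2–B4, B4–B5, B3–B6, B6–B7, B1–B8

The largest bag has 3 vertices, giving width 2; this decomposition certifies tw(G) ≤ 2. Conversely, {1, 2, 6} is a clique of size 3, and the vertices of any clique must share a bag in every tree decomposition; so some bag has ≥ 3 vertices and tw(G) ≥ 2. Hence tw(G) = 2 exactly.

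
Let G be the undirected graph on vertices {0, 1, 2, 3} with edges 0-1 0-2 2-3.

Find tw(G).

1

A width-1 tree decomposition is:
Bags: B1 = {2, 3}  B2 = {0, 2}  B3 = {0, 1}
Tree: B1–B2, B2–B3
Each bag holds 2 vertices, so the decomposition has width 1, which upper-bounds the treewidth. G has an edge, so its treewidth is at least 1. The upper and lower bounds meet at 1, so that is the treewidth.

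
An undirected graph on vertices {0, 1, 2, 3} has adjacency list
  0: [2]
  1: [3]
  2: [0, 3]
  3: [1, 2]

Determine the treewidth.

A width-1 tree decomposition is:
Bags: B1 = {1, 3}  B2 = {2, 3}  B3 = {0, 2}
Tree: B1–B2, B2–B3
Each bag holds 2 vertices, so the decomposition has width 1, which upper-bounds the treewidth. G has an edge, so its treewidth is at least 1. The upper and lower bounds meet at 1, so that is the treewidth.

1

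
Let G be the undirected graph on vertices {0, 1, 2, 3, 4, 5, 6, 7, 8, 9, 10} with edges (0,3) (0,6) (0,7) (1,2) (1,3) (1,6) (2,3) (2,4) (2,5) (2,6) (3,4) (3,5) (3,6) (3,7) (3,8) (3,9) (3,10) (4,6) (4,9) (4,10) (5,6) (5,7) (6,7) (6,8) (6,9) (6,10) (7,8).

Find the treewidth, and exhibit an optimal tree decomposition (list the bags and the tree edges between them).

Treewidth 3.
One optimal decomposition is:
Bags: B1 = {2, 3, 5, 6}  B2 = {2, 3, 4, 6}  B3 = {3, 4, 6, 10}  B4 = {3, 5, 6, 7}  B5 = {3, 4, 6, 9}  B6 = {0, 3, 6, 7}  B7 = {3, 6, 7, 8}  B8 = {1, 2, 3, 6}
Tree: B1–B2, B2–B3, B1–B4, B2–B5, B4–B6, B4–B7, B2–B8

The largest bag has 4 vertices, giving width 3; this decomposition certifies tw(G) ≤ 3. For the lower bound, the 4 vertices {0, 3, 6, 7} are pairwise adjacent, and any tree decomposition puts a clique entirely inside one bag — forcing width ≥ 3. Hence tw(G) = 3 exactly.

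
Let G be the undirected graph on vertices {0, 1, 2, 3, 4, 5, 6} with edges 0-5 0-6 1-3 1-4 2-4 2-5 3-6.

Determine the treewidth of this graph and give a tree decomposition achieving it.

Every bag has size at most 3, so the width is 3 − 1 = 2 and tw(G) ≤ 2. The edges 1–4–2–5–0–6–3–1 form a cycle, so G is not a tree and its treewidth is at least 2. Hence tw(G) = 2 exactly.

Treewidth 2.
Bags: B1 = {1, 2, 4}  B2 = {1, 2, 5}  B3 = {0, 1, 5}  B4 = {0, 1, 6}  B5 = {1, 3, 6}
Tree: B1–B2, B2–B3, B3–B4, B4–B5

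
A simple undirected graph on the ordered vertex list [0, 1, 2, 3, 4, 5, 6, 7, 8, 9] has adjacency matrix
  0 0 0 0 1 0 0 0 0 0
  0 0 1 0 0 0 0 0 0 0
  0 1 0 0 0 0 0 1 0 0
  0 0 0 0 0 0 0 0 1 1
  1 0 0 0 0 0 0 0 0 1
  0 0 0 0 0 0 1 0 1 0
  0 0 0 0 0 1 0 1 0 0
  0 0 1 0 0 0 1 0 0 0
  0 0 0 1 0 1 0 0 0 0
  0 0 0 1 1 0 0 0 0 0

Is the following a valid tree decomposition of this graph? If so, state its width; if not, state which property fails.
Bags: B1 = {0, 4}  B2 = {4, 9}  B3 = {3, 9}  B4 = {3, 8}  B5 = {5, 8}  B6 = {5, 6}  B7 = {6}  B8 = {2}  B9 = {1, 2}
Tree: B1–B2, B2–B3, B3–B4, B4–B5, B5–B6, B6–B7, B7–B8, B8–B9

A tree decomposition must satisfy three properties: every vertex lies in some bag; for every edge, both endpoints lie together in some bag; and for every vertex, the bags containing it form a connected subtree. Here vertex 7 appears in no bag, so the decomposition is invalid.

No — vertex 7 appears in no bag.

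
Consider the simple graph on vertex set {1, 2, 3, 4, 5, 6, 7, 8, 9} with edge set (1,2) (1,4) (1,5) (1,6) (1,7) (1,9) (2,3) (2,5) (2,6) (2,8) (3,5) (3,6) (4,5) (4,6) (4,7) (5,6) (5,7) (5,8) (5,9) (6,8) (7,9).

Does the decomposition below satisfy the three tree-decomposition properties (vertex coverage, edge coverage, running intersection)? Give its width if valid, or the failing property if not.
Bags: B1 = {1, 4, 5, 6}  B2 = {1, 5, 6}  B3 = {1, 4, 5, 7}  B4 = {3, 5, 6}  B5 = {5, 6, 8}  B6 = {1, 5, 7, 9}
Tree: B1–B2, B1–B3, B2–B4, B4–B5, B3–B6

A tree decomposition must satisfy three properties: every vertex lies in some bag; for every edge, both endpoints lie together in some bag; and for every vertex, the bags containing it form a connected subtree. Here vertex 2 appears in no bag, so the decomposition is invalid.

No — vertex 2 appears in no bag.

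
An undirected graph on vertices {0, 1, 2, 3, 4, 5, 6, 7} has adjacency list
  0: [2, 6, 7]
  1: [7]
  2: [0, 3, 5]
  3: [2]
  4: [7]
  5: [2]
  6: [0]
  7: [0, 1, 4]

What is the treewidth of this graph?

1

A width-1 tree decomposition is:
Bags: B1 = {0, 6}  B2 = {0, 2}  B3 = {2, 3}  B4 = {0, 7}  B5 = {1, 7}  B6 = {4, 7}  B7 = {2, 5}
Tree: B1–B2, B2–B3, B1–B4, B4–B5, B5–B6, B3–B7
Each bag holds 2 vertices, so the decomposition has width 1, which upper-bounds the treewidth. Any graph with an edge has treewidth ≥ 1, and G has the edge 0–6. Combining the bounds, tw(G) = 1.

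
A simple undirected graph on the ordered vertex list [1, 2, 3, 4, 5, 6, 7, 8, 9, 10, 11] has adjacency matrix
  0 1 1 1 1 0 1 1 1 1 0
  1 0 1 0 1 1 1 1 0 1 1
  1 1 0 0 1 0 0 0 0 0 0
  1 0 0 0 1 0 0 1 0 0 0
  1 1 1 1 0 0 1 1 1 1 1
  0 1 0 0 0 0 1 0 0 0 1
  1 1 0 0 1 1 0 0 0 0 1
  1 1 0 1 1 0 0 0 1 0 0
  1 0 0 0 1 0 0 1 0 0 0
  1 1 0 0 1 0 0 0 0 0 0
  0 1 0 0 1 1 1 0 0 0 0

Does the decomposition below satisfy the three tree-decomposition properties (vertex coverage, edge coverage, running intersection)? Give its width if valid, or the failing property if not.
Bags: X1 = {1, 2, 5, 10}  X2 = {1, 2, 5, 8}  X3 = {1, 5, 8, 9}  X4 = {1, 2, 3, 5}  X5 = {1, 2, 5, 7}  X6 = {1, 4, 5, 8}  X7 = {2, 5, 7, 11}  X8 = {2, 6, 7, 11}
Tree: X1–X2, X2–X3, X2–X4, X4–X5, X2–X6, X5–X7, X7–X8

Checking the three conditions: (i) the bags cover all of {1, 2, 3, 4, 5, 6, 7, 8, 9, 10, 11}; (ii) for each edge, some bag contains both endpoints; (iii) the bags containing any fixed vertex form a subtree. All hold, so the decomposition is valid with width 4 − 1 = 3.

Yes; width 3.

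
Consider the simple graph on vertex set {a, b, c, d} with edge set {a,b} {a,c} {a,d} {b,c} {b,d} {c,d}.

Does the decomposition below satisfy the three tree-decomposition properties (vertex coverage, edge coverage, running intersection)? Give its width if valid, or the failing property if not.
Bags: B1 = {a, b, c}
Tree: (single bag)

No — vertex d appears in no bag.

A tree decomposition must satisfy three properties: every vertex lies in some bag; for every edge, both endpoints lie together in some bag; and for every vertex, the bags containing it form a connected subtree. Here vertex d appears in no bag, so the decomposition is invalid.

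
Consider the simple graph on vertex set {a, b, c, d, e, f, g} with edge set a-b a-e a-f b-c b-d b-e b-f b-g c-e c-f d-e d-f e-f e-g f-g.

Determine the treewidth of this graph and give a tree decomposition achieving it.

Treewidth 3.
One optimal decomposition is:
Bags: B1 = {b, c, e, f}  B2 = {a, b, e, f}  B3 = {b, d, e, f}  B4 = {b, e, f, g}
Tree: B1–B2, B2–B3, B2–B4

The largest bag has 4 vertices, giving width 3; this decomposition certifies tw(G) ≤ 3. On the other hand G contains the 4-clique {b, d, e, f}. A clique must lie in a single bag of any decomposition, so no decomposition can have width below 3. Therefore the treewidth is 3.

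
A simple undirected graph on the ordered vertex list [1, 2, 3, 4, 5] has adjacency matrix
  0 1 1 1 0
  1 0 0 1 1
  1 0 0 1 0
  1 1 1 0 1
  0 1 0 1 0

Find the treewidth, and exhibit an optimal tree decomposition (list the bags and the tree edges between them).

Treewidth 2.
Bags: B1 = {1, 2, 4}  B2 = {1, 3, 4}  B3 = {2, 4, 5}
Tree: B1–B2, B1–B3

The largest bag has 3 vertices, giving width 2; this decomposition certifies tw(G) ≤ 2. On the other hand G contains the 3-clique {1, 2, 4}. A clique must lie in a single bag of any decomposition, so no decomposition can have width below 2. Hence tw(G) = 2 exactly.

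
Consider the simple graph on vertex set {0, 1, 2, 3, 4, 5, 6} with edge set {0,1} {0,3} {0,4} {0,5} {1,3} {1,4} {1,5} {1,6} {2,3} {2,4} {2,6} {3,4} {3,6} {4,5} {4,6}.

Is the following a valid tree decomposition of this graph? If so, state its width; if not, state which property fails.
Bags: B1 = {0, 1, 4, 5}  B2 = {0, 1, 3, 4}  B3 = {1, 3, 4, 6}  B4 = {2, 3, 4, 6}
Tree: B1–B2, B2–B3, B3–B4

Yes; width 3.

Every vertex of G appears in some bag (union = {0, 1, 2, 3, 4, 5, 6}); every edge is covered by a bag; and for each vertex v the set of bags containing v is connected in the bag tree. The decomposition is therefore valid. The largest bag has 4 vertices, so the width is 3.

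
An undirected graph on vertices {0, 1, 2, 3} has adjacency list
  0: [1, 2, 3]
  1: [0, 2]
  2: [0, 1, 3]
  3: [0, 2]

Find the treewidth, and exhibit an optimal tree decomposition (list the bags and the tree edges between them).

Treewidth 2.
One optimal decomposition is:
Bags: B1 = {0, 1, 2}  B2 = {0, 2, 3}
Tree: B1–B2

Every bag has size at most 3, so the width is 3 − 1 = 2 and tw(G) ≤ 2. On the other hand G contains the 3-clique {0, 1, 2}. A clique must lie in a single bag of any decomposition, so no decomposition can have width below 2. Therefore the treewidth is 2.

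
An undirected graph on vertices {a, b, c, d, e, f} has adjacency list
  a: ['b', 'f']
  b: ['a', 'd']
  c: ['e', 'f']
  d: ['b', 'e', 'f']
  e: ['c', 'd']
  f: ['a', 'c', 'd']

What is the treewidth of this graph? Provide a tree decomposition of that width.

Each bag holds 3 vertices, so the decomposition has width 2, which upper-bounds the treewidth. For the lower bound, G contains the cycle e–c–f–d–e, so G is not a forest; only forests have treewidth ≤ 1, hence tw(G) ≥ 2. The upper and lower bounds meet at 2, so that is the treewidth.

Treewidth 2.
Bags: B1 = {c, d, e}  B2 = {c, d, f}  B3 = {b, d, f}  B4 = {a, b, f}
Tree: B1–B2, B2–B3, B3–B4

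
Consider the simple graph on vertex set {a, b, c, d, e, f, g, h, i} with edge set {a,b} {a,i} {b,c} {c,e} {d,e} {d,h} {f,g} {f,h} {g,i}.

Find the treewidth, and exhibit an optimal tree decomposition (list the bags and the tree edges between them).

Treewidth 2.
One such decomposition:
Bags: B1 = {f, g, h}  B2 = {g, h, i}  B3 = {a, h, i}  B4 = {a, b, h}  B5 = {b, c, h}  B6 = {c, e, h}  B7 = {d, e, h}
Tree: B1–B2, B2–B3, B3–B4, B4–B5, B5–B6, B6–B7

Every bag has size at most 3, so the width is 3 − 1 = 2 and tw(G) ≤ 2. For the lower bound, G contains the cycle h–f–g–i–a–b–c–e–d–h, so G is not a forest; only forests have treewidth ≤ 1, hence tw(G) ≥ 2. Therefore the treewidth is 2.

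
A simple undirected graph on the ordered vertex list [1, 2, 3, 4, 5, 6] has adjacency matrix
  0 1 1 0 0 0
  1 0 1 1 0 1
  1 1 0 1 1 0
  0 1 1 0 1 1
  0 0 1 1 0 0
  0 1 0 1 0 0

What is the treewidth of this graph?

2

A width-2 tree decomposition is:
Bags: B1 = {2, 4, 6}  B2 = {2, 3, 4}  B3 = {1, 2, 3}  B4 = {3, 4, 5}
Tree: B1–B2, B2–B3, B2–B4
The largest bag has 3 vertices, giving width 2; this decomposition certifies tw(G) ≤ 2. On the other hand G contains the 3-clique {1, 2, 3}. A clique must lie in a single bag of any decomposition, so no decomposition can have width below 2. Hence tw(G) = 2 exactly.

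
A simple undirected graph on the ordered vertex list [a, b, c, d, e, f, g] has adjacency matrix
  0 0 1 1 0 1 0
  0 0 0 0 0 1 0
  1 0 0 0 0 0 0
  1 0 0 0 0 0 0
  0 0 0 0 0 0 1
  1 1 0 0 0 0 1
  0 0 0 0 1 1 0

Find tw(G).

A width-1 tree decomposition is:
Bags: B1 = {a, d}  B2 = {a, c}  B3 = {a, f}  B4 = {f, g}  B5 = {e, g}  B6 = {b, f}
Tree: B1–B2, B2–B3, B3–B4, B4–B5, B4–B6
The largest bag has 2 vertices, giving width 1; this decomposition certifies tw(G) ≤ 1. Any graph with an edge has treewidth ≥ 1, and G has the edge a–d. Hence tw(G) = 1 exactly.

1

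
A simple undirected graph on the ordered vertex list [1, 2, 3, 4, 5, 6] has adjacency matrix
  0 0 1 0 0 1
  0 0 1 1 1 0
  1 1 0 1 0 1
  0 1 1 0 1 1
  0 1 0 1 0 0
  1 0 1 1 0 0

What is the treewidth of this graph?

A width-2 tree decomposition is:
Bags: B1 = {2, 3, 4}  B2 = {2, 4, 5}  B3 = {3, 4, 6}  B4 = {1, 3, 6}
Tree: B1–B2, B1–B3, B3–B4
Every bag has size at most 3, so the width is 3 − 1 = 2 and tw(G) ≤ 2. For the lower bound, the 3 vertices {1, 3, 6} are pairwise adjacent, and any tree decomposition puts a clique entirely inside one bag — forcing width ≥ 2. Combining the bounds, tw(G) = 2.

2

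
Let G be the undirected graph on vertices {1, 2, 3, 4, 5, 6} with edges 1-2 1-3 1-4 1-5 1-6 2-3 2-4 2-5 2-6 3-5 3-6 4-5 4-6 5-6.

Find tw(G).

4

A width-4 tree decomposition is:
Bags: B1 = {1, 2, 3, 5, 6}  B2 = {1, 2, 4, 5, 6}
Tree: B1–B2
Every bag has size at most 5, so the width is 5 − 1 = 4 and tw(G) ≤ 4. For the lower bound, the 5 vertices {1, 2, 3, 5, 6} are pairwise adjacent, and any tree decomposition puts a clique entirely inside one bag — forcing width ≥ 4. Hence tw(G) = 4 exactly.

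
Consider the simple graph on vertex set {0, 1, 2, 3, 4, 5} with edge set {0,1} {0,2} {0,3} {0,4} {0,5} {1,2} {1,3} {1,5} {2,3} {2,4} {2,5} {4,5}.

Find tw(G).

A width-3 tree decomposition is:
Bags: B1 = {0, 2, 4, 5}  B2 = {0, 1, 2, 5}  B3 = {0, 1, 2, 3}
Tree: B1–B2, B2–B3
Each bag holds 4 vertices, so the decomposition has width 3, which upper-bounds the treewidth. On the other hand G contains the 4-clique {0, 1, 2, 3}. A clique must lie in a single bag of any decomposition, so no decomposition can have width below 3. Combining the bounds, tw(G) = 3.

3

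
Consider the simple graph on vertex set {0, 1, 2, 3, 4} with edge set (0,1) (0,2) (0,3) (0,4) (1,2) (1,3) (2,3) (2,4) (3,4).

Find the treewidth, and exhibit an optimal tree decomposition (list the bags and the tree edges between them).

Treewidth 3.
Bags: B1 = {0, 1, 2, 3}  B2 = {0, 2, 3, 4}
Tree: B1–B2

Every bag has size at most 4, so the width is 4 − 1 = 3 and tw(G) ≤ 3. For the lower bound, the 4 vertices {0, 1, 2, 3} are pairwise adjacent, and any tree decomposition puts a clique entirely inside one bag — forcing width ≥ 3. The upper and lower bounds meet at 3, so that is the treewidth.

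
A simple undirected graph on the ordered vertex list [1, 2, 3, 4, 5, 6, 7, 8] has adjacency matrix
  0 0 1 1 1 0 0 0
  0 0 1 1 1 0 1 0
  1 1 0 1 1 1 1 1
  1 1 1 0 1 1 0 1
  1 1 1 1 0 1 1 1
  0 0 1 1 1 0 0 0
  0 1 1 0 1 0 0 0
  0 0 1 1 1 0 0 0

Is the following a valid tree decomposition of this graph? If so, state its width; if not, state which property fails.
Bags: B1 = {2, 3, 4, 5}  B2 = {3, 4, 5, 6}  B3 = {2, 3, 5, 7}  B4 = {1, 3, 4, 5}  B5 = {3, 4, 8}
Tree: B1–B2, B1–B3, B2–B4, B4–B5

A tree decomposition must satisfy three properties: every vertex lies in some bag; for every edge, both endpoints lie together in some bag; and for every vertex, the bags containing it form a connected subtree. Here edge (5,8) lies in no bag, so the decomposition is invalid.

No — edge (5,8) lies in no bag.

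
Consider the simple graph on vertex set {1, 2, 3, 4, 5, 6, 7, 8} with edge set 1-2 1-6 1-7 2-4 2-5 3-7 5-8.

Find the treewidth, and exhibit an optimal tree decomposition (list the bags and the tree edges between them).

Each bag holds 2 vertices, so the decomposition has width 1, which upper-bounds the treewidth. Any graph with an edge has treewidth ≥ 1, and G has the edge 2–1. Combining the bounds, tw(G) = 1.

Treewidth 1.
One such decomposition:
Bags: B1 = {1, 2}  B2 = {2, 4}  B3 = {1, 6}  B4 = {2, 5}  B5 = {5, 8}  B6 = {1, 7}  B7 = {3, 7}
Tree: B1–B2, B1–B3, B1–B4, B4–B5, B1–B6, B6–B7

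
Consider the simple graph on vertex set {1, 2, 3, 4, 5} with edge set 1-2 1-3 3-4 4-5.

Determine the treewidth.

1

A width-1 tree decomposition is:
Bags: B1 = {4, 5}  B2 = {3, 4}  B3 = {1, 3}  B4 = {1, 2}
Tree: B1–B2, B2–B3, B3–B4
Every bag has size at most 2, so the width is 2 − 1 = 1 and tw(G) ≤ 1. G has an edge, so its treewidth is at least 1. Combining the bounds, tw(G) = 1.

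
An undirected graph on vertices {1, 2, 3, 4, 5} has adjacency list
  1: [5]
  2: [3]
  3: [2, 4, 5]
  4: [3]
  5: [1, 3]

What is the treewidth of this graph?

A width-1 tree decomposition is:
Bags: B1 = {3, 5}  B2 = {2, 3}  B3 = {1, 5}  B4 = {3, 4}
Tree: B1–B2, B1–B3, B1–B4
Each bag holds 2 vertices, so the decomposition has width 1, which upper-bounds the treewidth. Any graph with an edge has treewidth ≥ 1, and G has the edge 3–5. Therefore the treewidth is 1.

1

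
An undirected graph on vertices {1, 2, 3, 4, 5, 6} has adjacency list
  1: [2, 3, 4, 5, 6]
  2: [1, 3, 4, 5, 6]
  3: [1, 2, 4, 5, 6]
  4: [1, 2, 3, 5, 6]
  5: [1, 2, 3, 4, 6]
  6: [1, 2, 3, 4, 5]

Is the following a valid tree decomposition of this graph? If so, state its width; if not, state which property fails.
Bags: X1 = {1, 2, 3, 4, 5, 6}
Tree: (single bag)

Every vertex of G appears in some bag (union = {1, 2, 3, 4, 5, 6}); every edge is covered by a bag; and for each vertex v the set of bags containing v is connected in the bag tree. The decomposition is therefore valid. The largest bag has 6 vertices, so the width is 5.

Yes; width 5.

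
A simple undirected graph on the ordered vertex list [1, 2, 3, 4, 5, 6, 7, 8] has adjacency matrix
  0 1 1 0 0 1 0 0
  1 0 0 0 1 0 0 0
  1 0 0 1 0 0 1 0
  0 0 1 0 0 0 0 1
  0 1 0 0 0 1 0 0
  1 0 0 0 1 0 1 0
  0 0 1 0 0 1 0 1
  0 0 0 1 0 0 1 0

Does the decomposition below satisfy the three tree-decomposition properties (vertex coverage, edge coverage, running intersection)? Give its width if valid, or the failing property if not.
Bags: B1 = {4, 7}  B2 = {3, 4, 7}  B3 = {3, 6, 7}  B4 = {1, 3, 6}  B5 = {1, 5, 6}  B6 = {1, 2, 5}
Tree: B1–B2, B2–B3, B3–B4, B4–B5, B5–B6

No — vertex 8 appears in no bag.

A tree decomposition must satisfy three properties: every vertex lies in some bag; for every edge, both endpoints lie together in some bag; and for every vertex, the bags containing it form a connected subtree. Here vertex 8 appears in no bag, so the decomposition is invalid.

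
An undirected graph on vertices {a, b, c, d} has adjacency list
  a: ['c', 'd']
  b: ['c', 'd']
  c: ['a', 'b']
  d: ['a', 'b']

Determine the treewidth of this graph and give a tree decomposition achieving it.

The largest bag has 3 vertices, giving width 2; this decomposition certifies tw(G) ≤ 2. Since a–c–b–d–a is a cycle in G, G is not acyclic. Forests are exactly the graphs of treewidth ≤ 1, so tw(G) ≥ 2. Therefore the treewidth is 2.

Treewidth 2.
One optimal decomposition is:
Bags: B1 = {a, b, c}  B2 = {a, b, d}
Tree: B1–B2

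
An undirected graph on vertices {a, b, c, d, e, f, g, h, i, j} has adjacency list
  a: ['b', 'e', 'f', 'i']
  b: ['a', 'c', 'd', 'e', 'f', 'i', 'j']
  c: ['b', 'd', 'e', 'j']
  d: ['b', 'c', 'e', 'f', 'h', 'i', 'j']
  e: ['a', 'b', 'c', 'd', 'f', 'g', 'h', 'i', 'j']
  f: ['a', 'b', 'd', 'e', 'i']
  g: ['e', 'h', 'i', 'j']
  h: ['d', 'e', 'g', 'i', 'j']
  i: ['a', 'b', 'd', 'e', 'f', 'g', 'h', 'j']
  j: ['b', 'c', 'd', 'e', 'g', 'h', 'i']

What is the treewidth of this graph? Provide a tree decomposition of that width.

Every bag has size at most 5, so the width is 5 − 1 = 4 and tw(G) ≤ 4. For the lower bound, the 5 vertices {b, c, d, e, j} are pairwise adjacent, and any tree decomposition puts a clique entirely inside one bag — forcing width ≥ 4. Therefore the treewidth is 4.

Treewidth 4.
One optimal decomposition is:
Bags: B1 = {b, d, e, f, i}  B2 = {b, d, e, i, j}  B3 = {a, b, e, f, i}  B4 = {d, e, h, i, j}  B5 = {b, c, d, e, j}  B6 = {e, g, h, i, j}
Tree: B1–B2, B1–B3, B2–B4, B2–B5, B4–B6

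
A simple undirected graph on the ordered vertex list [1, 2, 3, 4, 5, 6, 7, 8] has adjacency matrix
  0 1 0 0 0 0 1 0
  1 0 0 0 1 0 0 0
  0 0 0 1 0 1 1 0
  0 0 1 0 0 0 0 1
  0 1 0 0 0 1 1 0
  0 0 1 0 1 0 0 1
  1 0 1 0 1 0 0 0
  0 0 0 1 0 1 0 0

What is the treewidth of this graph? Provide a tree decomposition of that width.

Every bag has size at most 3, so the width is 3 − 1 = 2 and tw(G) ≤ 2. For the lower bound, G contains the cycle 4–8–6–3–4, so G is not a forest; only forests have treewidth ≤ 1, hence tw(G) ≥ 2. Combining the bounds, tw(G) = 2.

Treewidth 2.
One such decomposition:
Bags: B1 = {3, 4, 8}  B2 = {3, 6, 8}  B3 = {3, 6, 7}  B4 = {5, 6, 7}  B5 = {1, 5, 7}  B6 = {1, 2, 5}
Tree: B1–B2, B2–B3, B3–B4, B4–B5, B5–B6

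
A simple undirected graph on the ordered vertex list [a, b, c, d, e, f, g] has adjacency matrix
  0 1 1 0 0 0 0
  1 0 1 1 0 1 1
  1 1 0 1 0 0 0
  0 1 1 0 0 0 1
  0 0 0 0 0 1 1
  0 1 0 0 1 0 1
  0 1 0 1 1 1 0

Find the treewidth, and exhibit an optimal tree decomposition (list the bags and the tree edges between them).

Each bag holds 3 vertices, so the decomposition has width 2, which upper-bounds the treewidth. For the lower bound, the 3 vertices {e, f, g} are pairwise adjacent, and any tree decomposition puts a clique entirely inside one bag — forcing width ≥ 2. Hence tw(G) = 2 exactly.

Treewidth 2.
One such decomposition:
Bags: B1 = {b, c, d}  B2 = {b, d, g}  B3 = {a, b, c}  B4 = {b, f, g}  B5 = {e, f, g}
Tree: B1–B2, B1–B3, B2–B4, B4–B5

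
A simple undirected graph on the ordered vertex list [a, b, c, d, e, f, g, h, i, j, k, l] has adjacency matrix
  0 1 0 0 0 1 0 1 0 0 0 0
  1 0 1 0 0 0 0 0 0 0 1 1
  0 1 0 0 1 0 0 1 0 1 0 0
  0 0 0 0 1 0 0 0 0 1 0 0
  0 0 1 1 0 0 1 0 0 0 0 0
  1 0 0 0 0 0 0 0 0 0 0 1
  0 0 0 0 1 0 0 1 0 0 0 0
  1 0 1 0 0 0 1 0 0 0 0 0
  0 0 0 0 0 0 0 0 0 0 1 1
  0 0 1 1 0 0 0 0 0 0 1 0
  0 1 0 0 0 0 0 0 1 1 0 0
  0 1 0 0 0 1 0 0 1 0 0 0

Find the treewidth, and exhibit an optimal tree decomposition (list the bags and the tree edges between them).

Treewidth 3.
One such decomposition:
Bags: B1 = {d, e, g, j}  B2 = {c, e, g, j}  B3 = {c, g, h, j}  B4 = {c, h, j, k}  B5 = {b, c, h, k}  B6 = {a, b, h, k}  B7 = {a, b, i, k}  B8 = {a, b, i, l}  B9 = {a, f, i, l}
Tree: B1–B2, B2–B3, B3–B4, B4–B5, B5–B6, B6–B7, B7–B8, B8–B9

Each bag holds 4 vertices, so the decomposition has width 3, which upper-bounds the treewidth. For the lower bound: the 4 vertex sets {d,e,g}, {j}, {c}, {a,b,h,k} are disjoint, each induces a connected subgraph, and every pair is joined by at least one edge of G. Contracting each set to a single vertex therefore yields K_{4} as a minor, and since treewidth is minor-monotone, tw(G) ≥ tw(K_{4}) = 3. Therefore the treewidth is 3.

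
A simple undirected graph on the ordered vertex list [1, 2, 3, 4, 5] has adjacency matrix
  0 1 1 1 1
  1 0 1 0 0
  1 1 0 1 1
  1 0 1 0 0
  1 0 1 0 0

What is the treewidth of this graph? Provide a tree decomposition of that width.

Treewidth 2.
One such decomposition:
Bags: B1 = {1, 2, 3}  B2 = {1, 3, 5}  B3 = {1, 3, 4}
Tree: B1–B2, B2–B3

The largest bag has 3 vertices, giving width 2; this decomposition certifies tw(G) ≤ 2. On the other hand G contains the 3-clique {1, 2, 3}. A clique must lie in a single bag of any decomposition, so no decomposition can have width below 2. The upper and lower bounds meet at 2, so that is the treewidth.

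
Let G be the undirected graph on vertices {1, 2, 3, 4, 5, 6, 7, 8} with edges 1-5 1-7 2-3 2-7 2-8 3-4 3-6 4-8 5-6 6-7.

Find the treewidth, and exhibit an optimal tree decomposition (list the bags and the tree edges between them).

Treewidth 2.
One such decomposition:
Bags: B1 = {3, 4, 8}  B2 = {2, 3, 8}  B3 = {2, 3, 6}  B4 = {2, 6, 7}  B5 = {5, 6, 7}  B6 = {1, 5, 7}
Tree: B1–B2, B2–B3, B3–B4, B4–B5, B5–B6

Every bag has size at most 3, so the width is 3 − 1 = 2 and tw(G) ≤ 2. The edges 4–8–2–3–4 form a cycle, so G is not a tree and its treewidth is at least 2. Therefore the treewidth is 2.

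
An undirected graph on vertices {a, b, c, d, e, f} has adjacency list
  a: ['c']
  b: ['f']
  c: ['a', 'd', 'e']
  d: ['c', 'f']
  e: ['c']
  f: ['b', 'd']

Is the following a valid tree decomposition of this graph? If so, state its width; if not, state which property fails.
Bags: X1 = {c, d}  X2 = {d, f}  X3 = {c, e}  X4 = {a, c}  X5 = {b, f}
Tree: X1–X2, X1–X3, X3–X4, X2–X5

Yes; width 1.

Checking the three conditions: (i) the bags cover all of {a, b, c, d, e, f}; (ii) for each edge, some bag contains both endpoints; (iii) the bags containing any fixed vertex form a subtree. All hold, so the decomposition is valid with width 2 − 1 = 1.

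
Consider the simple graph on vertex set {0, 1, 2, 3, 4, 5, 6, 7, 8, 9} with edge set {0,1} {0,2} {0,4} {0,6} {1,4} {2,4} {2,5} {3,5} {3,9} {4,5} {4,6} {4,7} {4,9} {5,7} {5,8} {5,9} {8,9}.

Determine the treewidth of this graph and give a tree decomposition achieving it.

Treewidth 2.
One such decomposition:
Bags: B1 = {4, 5, 9}  B2 = {5, 8, 9}  B3 = {4, 5, 7}  B4 = {3, 5, 9}  B5 = {2, 4, 5}  B6 = {0, 2, 4}  B7 = {0, 1, 4}  B8 = {0, 4, 6}
Tree: B1–B2, B1–B3, B2–B4, B3–B5, B5–B6, B6–B7, B7–B8

Each bag holds 3 vertices, so the decomposition has width 2, which upper-bounds the treewidth. For the lower bound, the 3 vertices {5, 8, 9} are pairwise adjacent, and any tree decomposition puts a clique entirely inside one bag — forcing width ≥ 2. Hence tw(G) = 2 exactly.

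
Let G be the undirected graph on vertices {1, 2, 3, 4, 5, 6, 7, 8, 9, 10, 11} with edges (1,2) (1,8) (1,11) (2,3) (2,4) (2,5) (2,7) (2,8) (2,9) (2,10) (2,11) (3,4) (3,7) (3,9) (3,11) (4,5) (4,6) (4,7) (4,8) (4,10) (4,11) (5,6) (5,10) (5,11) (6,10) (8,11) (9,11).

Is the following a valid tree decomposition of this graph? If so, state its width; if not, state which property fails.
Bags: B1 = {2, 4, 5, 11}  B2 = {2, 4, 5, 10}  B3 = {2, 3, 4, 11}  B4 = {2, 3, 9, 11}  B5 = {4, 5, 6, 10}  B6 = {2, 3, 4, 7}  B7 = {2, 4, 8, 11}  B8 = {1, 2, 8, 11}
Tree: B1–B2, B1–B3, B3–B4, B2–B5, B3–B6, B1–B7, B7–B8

Yes; width 3.

Checking the three conditions: (i) the bags cover all of {1, 2, 3, 4, 5, 6, 7, 8, 9, 10, 11}; (ii) for each edge, some bag contains both endpoints; (iii) the bags containing any fixed vertex form a subtree. All hold, so the decomposition is valid with width 4 − 1 = 3.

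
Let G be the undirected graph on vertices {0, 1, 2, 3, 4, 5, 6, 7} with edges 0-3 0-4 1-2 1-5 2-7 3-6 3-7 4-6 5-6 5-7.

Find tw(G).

2

A width-2 tree decomposition is:
Bags: B1 = {0, 3, 4}  B2 = {3, 4, 6}  B3 = {3, 6, 7}  B4 = {5, 6, 7}  B5 = {2, 5, 7}  B6 = {1, 2, 5}
Tree: B1–B2, B2–B3, B3–B4, B4–B5, B5–B6
Each bag holds 3 vertices, so the decomposition has width 2, which upper-bounds the treewidth. The edges 0–4–6–3–0 form a cycle, so G is not a tree and its treewidth is at least 2. Combining the bounds, tw(G) = 2.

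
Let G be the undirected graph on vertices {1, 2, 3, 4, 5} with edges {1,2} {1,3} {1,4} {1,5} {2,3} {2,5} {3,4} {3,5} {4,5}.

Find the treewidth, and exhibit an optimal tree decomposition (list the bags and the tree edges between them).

Treewidth 3.
Bags: B1 = {1, 2, 3, 5}  B2 = {1, 3, 4, 5}
Tree: B1–B2

The largest bag has 4 vertices, giving width 3; this decomposition certifies tw(G) ≤ 3. Conversely, {1, 2, 3, 5} is a clique of size 4, and the vertices of any clique must share a bag in every tree decomposition; so some bag has ≥ 4 vertices and tw(G) ≥ 3. Hence tw(G) = 3 exactly.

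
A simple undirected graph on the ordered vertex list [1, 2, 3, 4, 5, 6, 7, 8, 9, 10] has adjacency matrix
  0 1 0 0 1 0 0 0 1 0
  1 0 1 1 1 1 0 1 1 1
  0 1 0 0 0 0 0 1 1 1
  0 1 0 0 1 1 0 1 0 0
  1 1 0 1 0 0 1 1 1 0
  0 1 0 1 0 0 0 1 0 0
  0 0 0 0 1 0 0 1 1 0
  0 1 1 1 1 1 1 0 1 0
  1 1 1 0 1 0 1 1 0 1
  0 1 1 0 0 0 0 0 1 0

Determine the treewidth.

A width-3 tree decomposition is:
Bags: B1 = {2, 3, 8, 9}  B2 = {2, 5, 8, 9}  B3 = {2, 3, 9, 10}  B4 = {2, 4, 5, 8}  B5 = {5, 7, 8, 9}  B6 = {1, 2, 5, 9}  B7 = {2, 4, 6, 8}
Tree: B1–B2, B1–B3, B2–B4, B2–B5, B2–B6, B4–B7
Every bag has size at most 4, so the width is 4 − 1 = 3 and tw(G) ≤ 3. Conversely, {2, 3, 8, 9} is a clique of size 4, and the vertices of any clique must share a bag in every tree decomposition; so some bag has ≥ 4 vertices and tw(G) ≥ 3. Therefore the treewidth is 3.

3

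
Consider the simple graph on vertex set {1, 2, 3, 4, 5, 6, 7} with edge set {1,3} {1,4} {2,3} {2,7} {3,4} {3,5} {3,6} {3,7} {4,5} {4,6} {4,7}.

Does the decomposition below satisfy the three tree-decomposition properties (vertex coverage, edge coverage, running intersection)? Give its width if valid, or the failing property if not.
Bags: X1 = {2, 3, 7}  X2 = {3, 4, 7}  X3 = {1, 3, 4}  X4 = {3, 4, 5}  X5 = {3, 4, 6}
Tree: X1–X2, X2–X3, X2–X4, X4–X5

Checking the three conditions: (i) the bags cover all of {1, 2, 3, 4, 5, 6, 7}; (ii) for each edge, some bag contains both endpoints; (iii) the bags containing any fixed vertex form a subtree. All hold, so the decomposition is valid with width 3 − 1 = 2.

Yes; width 2.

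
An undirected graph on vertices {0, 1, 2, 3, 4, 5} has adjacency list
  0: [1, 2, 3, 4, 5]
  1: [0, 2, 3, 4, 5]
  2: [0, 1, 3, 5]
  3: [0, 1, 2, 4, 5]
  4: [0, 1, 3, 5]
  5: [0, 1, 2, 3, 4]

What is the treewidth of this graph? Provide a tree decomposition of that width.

Each bag holds 5 vertices, so the decomposition has width 4, which upper-bounds the treewidth. For the lower bound, the 5 vertices {0, 1, 2, 3, 5} are pairwise adjacent, and any tree decomposition puts a clique entirely inside one bag — forcing width ≥ 4. Hence tw(G) = 4 exactly.

Treewidth 4.
One such decomposition:
Bags: B1 = {0, 1, 2, 3, 5}  B2 = {0, 1, 3, 4, 5}
Tree: B1–B2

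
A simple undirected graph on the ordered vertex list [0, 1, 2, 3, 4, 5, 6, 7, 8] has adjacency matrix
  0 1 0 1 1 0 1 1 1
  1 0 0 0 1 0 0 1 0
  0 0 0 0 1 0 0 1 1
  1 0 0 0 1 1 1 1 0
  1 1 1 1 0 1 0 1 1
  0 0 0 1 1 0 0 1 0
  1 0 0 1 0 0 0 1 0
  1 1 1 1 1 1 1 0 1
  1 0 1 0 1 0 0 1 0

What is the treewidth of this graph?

3

A width-3 tree decomposition is:
Bags: B1 = {0, 3, 4, 7}  B2 = {0, 1, 4, 7}  B3 = {3, 4, 5, 7}  B4 = {0, 4, 7, 8}  B5 = {2, 4, 7, 8}  B6 = {0, 3, 6, 7}
Tree: B1–B2, B1–B3, B2–B4, B4–B5, B1–B6
The largest bag has 4 vertices, giving width 3; this decomposition certifies tw(G) ≤ 3. Conversely, {0, 4, 7, 8} is a clique of size 4, and the vertices of any clique must share a bag in every tree decomposition; so some bag has ≥ 4 vertices and tw(G) ≥ 3. The upper and lower bounds meet at 3, so that is the treewidth.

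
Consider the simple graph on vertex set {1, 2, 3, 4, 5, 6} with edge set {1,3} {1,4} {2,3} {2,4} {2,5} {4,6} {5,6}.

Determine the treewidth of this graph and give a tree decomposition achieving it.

The largest bag has 3 vertices, giving width 2; this decomposition certifies tw(G) ≤ 2. For the lower bound, G contains the cycle 1–3–2–4–1, so G is not a forest; only forests have treewidth ≤ 1, hence tw(G) ≥ 2. Therefore the treewidth is 2.

Treewidth 2.
Bags: B1 = {1, 3, 4}  B2 = {2, 3, 4}  B3 = {2, 4, 6}  B4 = {2, 5, 6}
Tree: B1–B2, B2–B3, B3–B4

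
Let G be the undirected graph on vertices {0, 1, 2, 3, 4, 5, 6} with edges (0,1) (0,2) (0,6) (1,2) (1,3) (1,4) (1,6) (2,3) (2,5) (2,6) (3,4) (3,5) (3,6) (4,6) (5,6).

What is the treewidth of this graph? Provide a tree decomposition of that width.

Every bag has size at most 4, so the width is 4 − 1 = 3 and tw(G) ≤ 3. For the lower bound, the 4 vertices {0, 1, 2, 6} are pairwise adjacent, and any tree decomposition puts a clique entirely inside one bag — forcing width ≥ 3. Combining the bounds, tw(G) = 3.

Treewidth 3.
One such decomposition:
Bags: B1 = {1, 2, 3, 6}  B2 = {0, 1, 2, 6}  B3 = {2, 3, 5, 6}  B4 = {1, 3, 4, 6}
Tree: B1–B2, B1–B3, B1–B4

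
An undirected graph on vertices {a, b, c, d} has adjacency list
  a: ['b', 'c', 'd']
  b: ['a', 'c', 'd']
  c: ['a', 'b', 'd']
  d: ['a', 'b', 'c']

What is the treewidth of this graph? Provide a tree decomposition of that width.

Treewidth 3.
Bags: B1 = {a, b, c, d}
Tree: (single bag)

With just one bag of size 4, the width is 4 − 1 = 3, so tw(G) ≤ 3. Conversely, {a, b, c, d} is a clique of size 4, and the vertices of any clique must share a bag in every tree decomposition; so some bag has ≥ 4 vertices and tw(G) ≥ 3. Combining the bounds, tw(G) = 3.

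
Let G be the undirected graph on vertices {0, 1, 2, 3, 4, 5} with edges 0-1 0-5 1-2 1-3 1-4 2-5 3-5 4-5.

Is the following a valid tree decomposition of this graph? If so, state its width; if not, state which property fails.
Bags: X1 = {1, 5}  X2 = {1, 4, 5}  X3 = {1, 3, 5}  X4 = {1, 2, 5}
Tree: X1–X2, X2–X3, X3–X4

A tree decomposition must satisfy three properties: every vertex lies in some bag; for every edge, both endpoints lie together in some bag; and for every vertex, the bags containing it form a connected subtree. Here vertex 0 appears in no bag, so the decomposition is invalid.

No — vertex 0 appears in no bag.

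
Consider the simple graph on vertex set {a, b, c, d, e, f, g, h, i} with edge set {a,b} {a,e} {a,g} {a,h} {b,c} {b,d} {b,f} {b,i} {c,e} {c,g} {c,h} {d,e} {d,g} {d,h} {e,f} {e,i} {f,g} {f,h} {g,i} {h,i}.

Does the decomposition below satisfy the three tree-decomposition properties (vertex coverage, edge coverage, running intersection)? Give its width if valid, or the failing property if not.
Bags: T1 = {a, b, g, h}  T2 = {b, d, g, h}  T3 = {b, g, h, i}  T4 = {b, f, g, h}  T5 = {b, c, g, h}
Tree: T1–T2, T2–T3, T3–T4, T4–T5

A tree decomposition must satisfy three properties: every vertex lies in some bag; for every edge, both endpoints lie together in some bag; and for every vertex, the bags containing it form a connected subtree. Here vertex e appears in no bag, so the decomposition is invalid.

No — vertex e appears in no bag.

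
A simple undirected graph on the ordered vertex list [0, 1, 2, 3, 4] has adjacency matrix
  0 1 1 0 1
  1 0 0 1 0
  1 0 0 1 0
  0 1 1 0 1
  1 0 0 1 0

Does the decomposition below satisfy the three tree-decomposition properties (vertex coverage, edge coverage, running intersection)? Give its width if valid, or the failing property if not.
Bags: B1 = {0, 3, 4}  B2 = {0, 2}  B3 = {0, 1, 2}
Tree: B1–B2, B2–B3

A tree decomposition must satisfy three properties: every vertex lies in some bag; for every edge, both endpoints lie together in some bag; and for every vertex, the bags containing it form a connected subtree. Here edge (3,2) lies in no bag, so the decomposition is invalid.

No — edge (3,2) lies in no bag.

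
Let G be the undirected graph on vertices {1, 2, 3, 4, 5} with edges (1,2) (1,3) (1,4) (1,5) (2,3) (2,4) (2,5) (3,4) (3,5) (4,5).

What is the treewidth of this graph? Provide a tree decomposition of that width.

Treewidth 4.
Bags: B1 = {1, 2, 3, 4, 5}
Tree: (single bag)

A single bag containing all 5 vertices is trivially a valid decomposition of width 4. On the other hand G contains the 5-clique {1, 2, 3, 4, 5}. A clique must lie in a single bag of any decomposition, so no decomposition can have width below 4. The upper and lower bounds meet at 4, so that is the treewidth.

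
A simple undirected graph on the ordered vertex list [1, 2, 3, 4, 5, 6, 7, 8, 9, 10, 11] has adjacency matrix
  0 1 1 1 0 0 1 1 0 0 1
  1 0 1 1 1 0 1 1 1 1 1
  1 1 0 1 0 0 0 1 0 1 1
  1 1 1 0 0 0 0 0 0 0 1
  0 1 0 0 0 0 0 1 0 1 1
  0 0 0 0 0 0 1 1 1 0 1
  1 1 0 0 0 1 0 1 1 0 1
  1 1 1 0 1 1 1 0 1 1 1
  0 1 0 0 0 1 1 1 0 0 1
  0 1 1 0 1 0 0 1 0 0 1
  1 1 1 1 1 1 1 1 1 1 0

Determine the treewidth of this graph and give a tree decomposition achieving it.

Treewidth 4.
One optimal decomposition is:
Bags: B1 = {1, 2, 3, 8, 11}  B2 = {1, 2, 7, 8, 11}  B3 = {2, 3, 8, 10, 11}  B4 = {2, 7, 8, 9, 11}  B5 = {2, 5, 8, 10, 11}  B6 = {6, 7, 8, 9, 11}  B7 = {1, 2, 3, 4, 11}
Tree: B1–B2, B1–B3, B2–B4, B3–B5, B4–B6, B1–B7

Each bag holds 5 vertices, so the decomposition has width 4, which upper-bounds the treewidth. On the other hand G contains the 5-clique {1, 2, 3, 8, 11}. A clique must lie in a single bag of any decomposition, so no decomposition can have width below 4. The upper and lower bounds meet at 4, so that is the treewidth.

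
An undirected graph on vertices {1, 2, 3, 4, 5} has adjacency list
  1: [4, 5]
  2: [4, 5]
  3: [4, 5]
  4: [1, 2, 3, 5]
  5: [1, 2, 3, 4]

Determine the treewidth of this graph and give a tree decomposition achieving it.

Treewidth 2.
Bags: B1 = {3, 4, 5}  B2 = {2, 4, 5}  B3 = {1, 4, 5}
Tree: B1–B2, B2–B3

The largest bag has 3 vertices, giving width 2; this decomposition certifies tw(G) ≤ 2. On the other hand G contains the 3-clique {1, 4, 5}. A clique must lie in a single bag of any decomposition, so no decomposition can have width below 2. Combining the bounds, tw(G) = 2.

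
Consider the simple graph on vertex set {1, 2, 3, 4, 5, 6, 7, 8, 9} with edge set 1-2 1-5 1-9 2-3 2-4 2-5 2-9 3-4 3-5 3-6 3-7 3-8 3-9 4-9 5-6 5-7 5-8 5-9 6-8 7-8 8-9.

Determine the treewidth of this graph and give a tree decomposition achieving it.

Each bag holds 4 vertices, so the decomposition has width 3, which upper-bounds the treewidth. Conversely, {1, 2, 5, 9} is a clique of size 4, and the vertices of any clique must share a bag in every tree decomposition; so some bag has ≥ 4 vertices and tw(G) ≥ 3. The upper and lower bounds meet at 3, so that is the treewidth.

Treewidth 3.
One such decomposition:
Bags: B1 = {2, 3, 5, 9}  B2 = {2, 3, 4, 9}  B3 = {3, 5, 8, 9}  B4 = {1, 2, 5, 9}  B5 = {3, 5, 7, 8}  B6 = {3, 5, 6, 8}
Tree: B1–B2, B1–B3, B1–B4, B3–B5, B3–B6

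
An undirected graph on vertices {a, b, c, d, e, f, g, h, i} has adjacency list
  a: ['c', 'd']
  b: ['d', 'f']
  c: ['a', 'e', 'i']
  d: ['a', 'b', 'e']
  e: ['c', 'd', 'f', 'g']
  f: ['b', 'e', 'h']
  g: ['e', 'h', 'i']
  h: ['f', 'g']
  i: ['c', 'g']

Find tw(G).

3

A width-3 tree decomposition is:
Bags: B1 = {a, b, d, f}  B2 = {a, d, e, f}  B3 = {a, c, e, f}  B4 = {c, e, f, h}  B5 = {c, e, g, h}  B6 = {c, g, h, i}
Tree: B1–B2, B2–B3, B3–B4, B4–B5, B5–B6
The largest bag has 4 vertices, giving width 3; this decomposition certifies tw(G) ≤ 3. For the lower bound: the 4 vertex sets {a,b,d}, {f}, {e}, {c,g,h,i} are disjoint, each induces a connected subgraph, and every pair is joined by at least one edge of G. Contracting each set to a single vertex therefore yields K_{4} as a minor, and since treewidth is minor-monotone, tw(G) ≥ tw(K_{4}) = 3. Therefore the treewidth is 3.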